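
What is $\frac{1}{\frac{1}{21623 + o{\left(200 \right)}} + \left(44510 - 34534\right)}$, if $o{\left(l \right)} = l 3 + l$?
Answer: $\frac{22423}{223691849} \approx 0.00010024$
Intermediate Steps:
$o{\left(l \right)} = 4 l$ ($o{\left(l \right)} = 3 l + l = 4 l$)
$\frac{1}{\frac{1}{21623 + o{\left(200 \right)}} + \left(44510 - 34534\right)} = \frac{1}{\frac{1}{21623 + 4 \cdot 200} + \left(44510 - 34534\right)} = \frac{1}{\frac{1}{21623 + 800} + 9976} = \frac{1}{\frac{1}{22423} + 9976} = \frac{1}{\frac{223691849}{22423}} = \frac{22423}{223691849}$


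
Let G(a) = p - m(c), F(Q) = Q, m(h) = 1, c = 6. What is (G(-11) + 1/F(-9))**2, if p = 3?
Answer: 289/81 ≈ 3.5679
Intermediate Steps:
G(a) = 2 (G(a) = 3 - 1*1 = 3 - 1 = 2)
(G(-11) + 1/F(-9))**2 = (2 + 1/(-9))**2 = (2 - 1/9)**2 = (17/9)**2 = 289/81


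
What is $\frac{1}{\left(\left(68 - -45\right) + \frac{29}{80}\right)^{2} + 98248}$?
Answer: $\frac{6400}{711033961} \approx 9.001 \cdot 10^{-6}$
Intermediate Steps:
$\frac{1}{\left(\left(68 - -45\right) + \frac{29}{80}\right)^{2} + 98248} = \frac{1}{\left(\left(68 + 45\right) + 29 \cdot \frac{1}{80}\right)^{2} + 98248} = \frac{1}{\left(113 + \frac{29}{80}\right)^{2} + 98248} = \frac{1}{\left(\frac{9069}{80}\right)^{2} + 98248} = \frac{1}{\frac{82246761}{6400} + 98248} = \frac{1}{\frac{711033961}{6400}} = \frac{6400}{711033961}$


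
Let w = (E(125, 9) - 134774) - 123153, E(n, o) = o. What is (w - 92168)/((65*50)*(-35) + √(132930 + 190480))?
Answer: 3982228250/1293873909 + 175043*√323410/6469369545 ≈ 3.0931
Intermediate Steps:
w = -257918 (w = (9 - 134774) - 123153 = -134765 - 123153 = -257918)
(w - 92168)/((65*50)*(-35) + √(132930 + 190480)) = (-257918 - 92168)/((65*50)*(-35) + √(132930 + 190480)) = -350086/(3250*(-35) + √323410) = -350086/(-113750 + √323410)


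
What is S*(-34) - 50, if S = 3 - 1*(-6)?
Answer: -356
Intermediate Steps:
S = 9 (S = 3 + 6 = 9)
S*(-34) - 50 = 9*(-34) - 50 = -306 - 50 = -356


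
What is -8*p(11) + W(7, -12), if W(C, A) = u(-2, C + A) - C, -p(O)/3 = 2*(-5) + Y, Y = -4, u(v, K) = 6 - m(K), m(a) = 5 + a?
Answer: -337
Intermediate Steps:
u(v, K) = 1 - K (u(v, K) = 6 - (5 + K) = 6 + (-5 - K) = 1 - K)
p(O) = 42 (p(O) = -3*(2*(-5) - 4) = -3*(-10 - 4) = -3*(-14) = 42)
W(C, A) = 1 - A - 2*C (W(C, A) = (1 - (C + A)) - C = (1 - (A + C)) - C = (1 + (-A - C)) - C = (1 - A - C) - C = 1 - A - 2*C)
-8*p(11) + W(7, -12) = -8*42 + (1 - 1*(-12) - 2*7) = -336 + (1 + 12 - 14) = -336 - 1 = -337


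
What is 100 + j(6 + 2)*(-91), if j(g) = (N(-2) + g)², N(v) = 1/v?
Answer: -20075/4 ≈ -5018.8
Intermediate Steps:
j(g) = (-½ + g)² (j(g) = (1/(-2) + g)² = (-½ + g)²)
100 + j(6 + 2)*(-91) = 100 + ((-1 + 2*(6 + 2))²/4)*(-91) = 100 + ((-1 + 2*8)²/4)*(-91) = 100 + ((-1 + 16)²/4)*(-91) = 100 + ((¼)*15²)*(-91) = 100 + ((¼)*225)*(-91) = 100 + (225/4)*(-91) = 100 - 20475/4 = -20075/4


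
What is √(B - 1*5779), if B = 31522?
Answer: √25743 ≈ 160.45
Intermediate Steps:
√(B - 1*5779) = √(31522 - 1*5779) = √(31522 - 5779) = √25743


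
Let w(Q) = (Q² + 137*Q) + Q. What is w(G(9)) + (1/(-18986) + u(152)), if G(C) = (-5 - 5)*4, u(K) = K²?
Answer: 364227423/18986 ≈ 19184.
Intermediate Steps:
G(C) = -40 (G(C) = -10*4 = -40)
w(Q) = Q² + 138*Q
w(G(9)) + (1/(-18986) + u(152)) = -40*(138 - 40) + (1/(-18986) + 152²) = -40*98 + (-1/18986 + 23104) = -3920 + 438652543/18986 = 364227423/18986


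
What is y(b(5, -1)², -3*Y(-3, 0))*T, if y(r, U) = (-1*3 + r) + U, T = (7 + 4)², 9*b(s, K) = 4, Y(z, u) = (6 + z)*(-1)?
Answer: 60742/81 ≈ 749.90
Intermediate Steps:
Y(z, u) = -6 - z
b(s, K) = 4/9 (b(s, K) = (⅑)*4 = 4/9)
T = 121 (T = 11² = 121)
y(r, U) = -3 + U + r (y(r, U) = (-3 + r) + U = -3 + U + r)
y(b(5, -1)², -3*Y(-3, 0))*T = (-3 - 3*(-6 - 1*(-3)) + (4/9)²)*121 = (-3 - 3*(-6 + 3) + 16/81)*121 = (-3 - 3*(-3) + 16/81)*121 = (-3 + 9 + 16/81)*121 = (502/81)*121 = 60742/81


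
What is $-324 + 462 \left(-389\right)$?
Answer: $-180042$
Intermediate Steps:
$-324 + 462 \left(-389\right) = -324 - 179718 = -180042$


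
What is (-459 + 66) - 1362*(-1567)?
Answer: 2133861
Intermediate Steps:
(-459 + 66) - 1362*(-1567) = -393 + 2134254 = 2133861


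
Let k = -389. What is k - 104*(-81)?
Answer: 8035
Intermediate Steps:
k - 104*(-81) = -389 - 104*(-81) = -389 + 8424 = 8035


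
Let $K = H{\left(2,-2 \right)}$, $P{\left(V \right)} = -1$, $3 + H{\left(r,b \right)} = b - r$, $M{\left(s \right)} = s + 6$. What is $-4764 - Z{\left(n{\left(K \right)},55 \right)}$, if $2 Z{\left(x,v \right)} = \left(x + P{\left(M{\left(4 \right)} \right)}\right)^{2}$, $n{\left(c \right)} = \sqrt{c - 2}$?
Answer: $-4760 + 3 i \approx -4760.0 + 3.0 i$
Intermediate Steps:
$M{\left(s \right)} = 6 + s$
$H{\left(r,b \right)} = -3 + b - r$ ($H{\left(r,b \right)} = -3 + \left(b - r\right) = -3 + b - r$)
$K = -7$ ($K = -3 - 2 - 2 = -7$)
$n{\left(c \right)} = \sqrt{-2 + c}$
$Z{\left(x,v \right)} = \frac{\left(-1 + x\right)^{2}}{2}$ ($Z{\left(x,v \right)} = \frac{\left(x - 1\right)^{2}}{2} = \frac{\left(-1 + x\right)^{2}}{2}$)
$-4764 - Z{\left(n{\left(K \right)},55 \right)} = -4764 - \frac{\left(-1 + \sqrt{-2 - 7}\right)^{2}}{2} = -4764 - \frac{\left(-1 + \sqrt{-9}\right)^{2}}{2} = -4764 - \frac{\left(-1 + 3 i\right)^{2}}{2}$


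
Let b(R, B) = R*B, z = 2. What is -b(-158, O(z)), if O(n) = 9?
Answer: 1422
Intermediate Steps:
b(R, B) = B*R
-b(-158, O(z)) = -9*(-158) = -1*(-1422) = 1422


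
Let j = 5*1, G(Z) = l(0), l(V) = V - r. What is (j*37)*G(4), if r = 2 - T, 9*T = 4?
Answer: -2590/9 ≈ -287.78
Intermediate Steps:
T = 4/9 (T = (⅑)*4 = 4/9 ≈ 0.44444)
r = 14/9 (r = 2 - 1*4/9 = 2 - 4/9 = 14/9 ≈ 1.5556)
l(V) = -14/9 + V (l(V) = V - 1*14/9 = V - 14/9 = -14/9 + V)
G(Z) = -14/9 (G(Z) = -14/9 + 0 = -14/9)
j = 5
(j*37)*G(4) = (5*37)*(-14/9) = 185*(-14/9) = -2590/9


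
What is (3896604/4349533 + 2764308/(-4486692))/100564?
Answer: 454951093817/163542329991297292 ≈ 2.7819e-6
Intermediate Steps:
(3896604/4349533 + 2764308/(-4486692))/100564 = (3896604*(1/4349533) + 2764308*(-1/4486692))*(1/100564) = (3896604/4349533 - 230359/373891)*(1/100564) = (454951093817/1626251242903)*(1/100564) = 454951093817/163542329991297292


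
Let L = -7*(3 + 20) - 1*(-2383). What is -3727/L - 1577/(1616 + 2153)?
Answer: -17551157/8374718 ≈ -2.0957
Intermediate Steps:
L = 2222 (L = -7*23 + 2383 = -161 + 2383 = 2222)
-3727/L - 1577/(1616 + 2153) = -3727/2222 - 1577/(1616 + 2153) = -3727*1/2222 - 1577/3769 = -3727/2222 - 1577*1/3769 = -3727/2222 - 1577/3769 = -17551157/8374718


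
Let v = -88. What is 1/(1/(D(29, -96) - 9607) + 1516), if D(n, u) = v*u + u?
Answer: 1255/1902579 ≈ 0.00065963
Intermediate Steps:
D(n, u) = -87*u (D(n, u) = -88*u + u = -87*u)
1/(1/(D(29, -96) - 9607) + 1516) = 1/(1/(-87*(-96) - 9607) + 1516) = 1/(1/(8352 - 9607) + 1516) = 1/(1/(-1255) + 1516) = 1/(-1/1255 + 1516) = 1/(1902579/1255) = 1255/1902579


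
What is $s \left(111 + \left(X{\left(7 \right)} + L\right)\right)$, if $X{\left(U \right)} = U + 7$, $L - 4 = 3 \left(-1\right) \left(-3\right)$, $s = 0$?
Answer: $0$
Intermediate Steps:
$L = 13$ ($L = 4 + 3 \left(-1\right) \left(-3\right) = 4 - -9 = 4 + 9 = 13$)
$X{\left(U \right)} = 7 + U$
$s \left(111 + \left(X{\left(7 \right)} + L\right)\right) = 0 \left(111 + \left(\left(7 + 7\right) + 13\right)\right) = 0 \left(111 + \left(14 + 13\right)\right) = 0 \left(111 + 27\right) = 0 \cdot 138 = 0$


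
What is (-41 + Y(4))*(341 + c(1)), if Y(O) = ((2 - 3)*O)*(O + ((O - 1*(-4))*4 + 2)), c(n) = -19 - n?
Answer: -61953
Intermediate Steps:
Y(O) = -O*(18 + 5*O) (Y(O) = (-O)*(O + ((O + 4)*4 + 2)) = (-O)*(O + ((4 + O)*4 + 2)) = (-O)*(O + ((16 + 4*O) + 2)) = (-O)*(O + (18 + 4*O)) = (-O)*(18 + 5*O) = -O*(18 + 5*O))
(-41 + Y(4))*(341 + c(1)) = (-41 - 1*4*(18 + 5*4))*(341 + (-19 - 1*1)) = (-41 - 1*4*(18 + 20))*(341 + (-19 - 1)) = (-41 - 1*4*38)*(341 - 20) = (-41 - 152)*321 = -193*321 = -61953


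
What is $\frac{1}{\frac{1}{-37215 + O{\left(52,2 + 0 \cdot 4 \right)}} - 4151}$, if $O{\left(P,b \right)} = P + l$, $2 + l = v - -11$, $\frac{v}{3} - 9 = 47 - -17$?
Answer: $- \frac{36935}{153317186} \approx -0.00024091$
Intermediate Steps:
$v = 219$ ($v = 27 + 3 \left(47 - -17\right) = 27 + 3 \left(47 + 17\right) = 27 + 3 \cdot 64 = 27 + 192 = 219$)
$l = 228$ ($l = -2 + \left(219 - -11\right) = -2 + \left(219 + 11\right) = -2 + 230 = 228$)
$O{\left(P,b \right)} = 228 + P$ ($O{\left(P,b \right)} = P + 228 = 228 + P$)
$\frac{1}{\frac{1}{-37215 + O{\left(52,2 + 0 \cdot 4 \right)}} - 4151} = \frac{1}{\frac{1}{-37215 + \left(228 + 52\right)} - 4151} = \frac{1}{\frac{1}{-37215 + 280} - 4151} = \frac{1}{\frac{1}{-36935} - 4151} = \frac{1}{- \frac{1}{36935} - 4151} = \frac{1}{- \frac{153317186}{36935}} = - \frac{36935}{153317186}$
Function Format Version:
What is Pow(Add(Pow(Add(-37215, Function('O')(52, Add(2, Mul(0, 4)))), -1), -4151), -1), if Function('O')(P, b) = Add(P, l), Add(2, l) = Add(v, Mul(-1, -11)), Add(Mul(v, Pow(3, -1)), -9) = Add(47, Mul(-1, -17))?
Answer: Rational(-36935, 153317186) ≈ -0.00024091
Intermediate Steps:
v = 219 (v = Add(27, Mul(3, Add(47, Mul(-1, -17)))) = Add(27, Mul(3, Add(47, 17))) = Add(27, Mul(3, 64)) = Add(27, 192) = 219)
l = 228 (l = Add(-2, Add(219, Mul(-1, -11))) = Add(-2, Add(219, 11)) = Add(-2, 230) = 228)
Function('O')(P, b) = Add(228, P) (Function('O')(P, b) = Add(P, 228) = Add(228, P))
Pow(Add(Pow(Add(-37215, Function('O')(52, Add(2, Mul(0, 4)))), -1), -4151), -1) = Pow(Add(Pow(Add(-37215, Add(228, 52)), -1), -4151), -1) = Pow(Add(Pow(Add(-37215, 280), -1), -4151), -1) = Pow(Add(Pow(-36935, -1), -4151), -1) = Pow(Add(Rational(-1, 36935), -4151), -1) = Pow(Rational(-153317186, 36935), -1) = Rational(-36935, 153317186)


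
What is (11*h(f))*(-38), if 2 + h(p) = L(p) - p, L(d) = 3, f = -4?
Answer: -2090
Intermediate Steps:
h(p) = 1 - p (h(p) = -2 + (3 - p) = 1 - p)
(11*h(f))*(-38) = (11*(1 - 1*(-4)))*(-38) = (11*(1 + 4))*(-38) = (11*5)*(-38) = 55*(-38) = -2090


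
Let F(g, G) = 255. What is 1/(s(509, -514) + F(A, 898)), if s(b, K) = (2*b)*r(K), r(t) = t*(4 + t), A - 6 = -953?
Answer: 1/266858775 ≈ 3.7473e-9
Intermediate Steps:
A = -947 (A = 6 - 953 = -947)
s(b, K) = 2*K*b*(4 + K) (s(b, K) = (2*b)*(K*(4 + K)) = 2*K*b*(4 + K))
1/(s(509, -514) + F(A, 898)) = 1/(2*(-514)*509*(4 - 514) + 255) = 1/(2*(-514)*509*(-510) + 255) = 1/(266858520 + 255) = 1/266858775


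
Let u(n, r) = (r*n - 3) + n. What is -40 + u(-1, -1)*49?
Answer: -187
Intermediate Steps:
u(n, r) = -3 + n + n*r (u(n, r) = (n*r - 3) + n = (-3 + n*r) + n = -3 + n + n*r)
-40 + u(-1, -1)*49 = -40 + (-3 - 1 - 1*(-1))*49 = -40 + (-3 - 1 + 1)*49 = -40 - 3*49 = -40 - 147 = -187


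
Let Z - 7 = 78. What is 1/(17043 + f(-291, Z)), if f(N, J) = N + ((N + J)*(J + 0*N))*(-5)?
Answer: 1/104302 ≈ 9.5875e-6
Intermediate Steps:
Z = 85 (Z = 7 + 78 = 85)
f(N, J) = N - 5*J*(J + N) (f(N, J) = N + ((J + N)*(J + 0))*(-5) = N + ((J + N)*J)*(-5) = N + (J*(J + N))*(-5) = N - 5*J*(J + N))
1/(17043 + f(-291, Z)) = 1/(17043 + (-291 - 5*85² - 5*85*(-291))) = 1/(17043 + (-291 - 5*7225 + 123675)) = 1/(17043 + (-291 - 36125 + 123675)) = 1/(17043 + 87259) = 1/104302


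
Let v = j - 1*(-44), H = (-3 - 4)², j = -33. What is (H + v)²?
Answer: 3600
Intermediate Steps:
H = 49 (H = (-7)² = 49)
v = 11 (v = -33 - 1*(-44) = -33 + 44 = 11)
(H + v)² = (49 + 11)² = 60² = 3600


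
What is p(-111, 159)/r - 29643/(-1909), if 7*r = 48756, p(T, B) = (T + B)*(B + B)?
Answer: 137437245/7756267 ≈ 17.720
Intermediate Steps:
p(T, B) = 2*B*(B + T) (p(T, B) = (B + T)*(2*B) = 2*B*(B + T))
r = 48756/7 (r = (⅐)*48756 = 48756/7 ≈ 6965.1)
p(-111, 159)/r - 29643/(-1909) = (2*159*(159 - 111))/(48756/7) - 29643/(-1909) = (2*159*48)*(7/48756) - 29643*(-1/1909) = 15264*(7/48756) + 29643/1909 = 8904/4063 + 29643/1909 = 137437245/7756267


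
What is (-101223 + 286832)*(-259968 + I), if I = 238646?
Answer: -3957555098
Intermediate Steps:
(-101223 + 286832)*(-259968 + I) = (-101223 + 286832)*(-259968 + 238646) = 185609*(-21322) = -3957555098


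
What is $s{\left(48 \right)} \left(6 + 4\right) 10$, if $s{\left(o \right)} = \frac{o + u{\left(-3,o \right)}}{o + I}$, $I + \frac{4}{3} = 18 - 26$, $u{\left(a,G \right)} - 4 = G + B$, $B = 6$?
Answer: $\frac{7950}{29} \approx 274.14$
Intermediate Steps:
$u{\left(a,G \right)} = 10 + G$ ($u{\left(a,G \right)} = 4 + \left(G + 6\right) = 4 + \left(6 + G\right) = 10 + G$)
$I = - \frac{28}{3}$ ($I = - \frac{4}{3} + \left(18 - 26\right) = - \frac{4}{3} - 8 = - \frac{28}{3} \approx -9.3333$)
$s{\left(o \right)} = \frac{10 + 2 o}{- \frac{28}{3} + o}$ ($s{\left(o \right)} = \frac{o + \left(10 + o\right)}{o - \frac{28}{3}} = \frac{10 + 2 o}{- \frac{28}{3} + o}$)
$s{\left(48 \right)} \left(6 + 4\right) 10 = \frac{6 \left(5 + 48\right)}{-28 + 3 \cdot 48} \left(6 + 4\right) 10 = 6 \frac{1}{-28 + 144} \cdot 53 \cdot 10 \cdot 10 = 6 \cdot \frac{1}{116} \cdot 53 \cdot 100 = \frac{159}{58} \cdot 100 = \frac{7950}{29}$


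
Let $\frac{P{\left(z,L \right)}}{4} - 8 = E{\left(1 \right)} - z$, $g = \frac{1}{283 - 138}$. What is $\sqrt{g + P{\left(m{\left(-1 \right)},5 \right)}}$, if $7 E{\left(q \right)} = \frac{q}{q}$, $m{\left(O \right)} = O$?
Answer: $\frac{\sqrt{37683905}}{1015} \approx 6.048$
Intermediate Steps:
$g = \frac{1}{145} \approx 0.0068966$
$E{\left(q \right)} = \frac{1}{7}$ ($E{\left(q \right)} = \frac{q \frac{1}{q}}{7} = \frac{1}{7} \cdot 1 = \frac{1}{7}$)
$P{\left(z,L \right)} = \frac{228}{7} - 4 z$ ($P{\left(z,L \right)} = 32 + 4 \left(\frac{1}{7} - z\right) = 32 - \left(- \frac{4}{7} + 4 z\right) = \frac{228}{7} - 4 z$)
$\sqrt{g + P{\left(m{\left(-1 \right)},5 \right)}} = \sqrt{\frac{1}{145} + \left(\frac{228}{7} - -4\right)} = \sqrt{\frac{1}{145} + \left(\frac{228}{7} + 4\right)} = \sqrt{\frac{1}{145} + \frac{256}{7}} = \sqrt{\frac{37127}{1015}} = \frac{\sqrt{37683905}}{1015}$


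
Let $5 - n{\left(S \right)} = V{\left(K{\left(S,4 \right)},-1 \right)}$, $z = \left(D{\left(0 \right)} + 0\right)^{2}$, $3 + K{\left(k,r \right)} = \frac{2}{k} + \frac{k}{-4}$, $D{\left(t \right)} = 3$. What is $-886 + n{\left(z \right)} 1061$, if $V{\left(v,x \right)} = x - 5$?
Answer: $10785$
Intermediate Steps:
$K{\left(k,r \right)} = -3 + \frac{2}{k} - \frac{k}{4}$ ($K{\left(k,r \right)} = -3 + \left(\frac{2}{k} + \frac{k}{-4}\right) = -3 + \left(\frac{2}{k} + k \left(- \frac{1}{4}\right)\right) = -3 - \left(- \frac{2}{k} + \frac{k}{4}\right) = -3 + \frac{2}{k} - \frac{k}{4}$)
$V{\left(v,x \right)} = -5 + x$ ($V{\left(v,x \right)} = x - 5 = -5 + x$)
$z = 9$ ($z = \left(3 + 0\right)^{2} = 3^{2} = 9$)
$n{\left(S \right)} = 11$ ($n{\left(S \right)} = 5 - \left(-5 - 1\right) = 5 - -6 = 5 + 6 = 11$)
$-886 + n{\left(z \right)} 1061 = -886 + 11 \cdot 1061 = -886 + 11671 = 10785$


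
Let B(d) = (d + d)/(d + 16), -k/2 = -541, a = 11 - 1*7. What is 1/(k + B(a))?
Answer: 5/5412 ≈ 0.00092387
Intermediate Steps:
a = 4 (a = 11 - 7 = 4)
k = 1082 (k = -2*(-541) = 1082)
B(d) = 2*d/(16 + d) (B(d) = (2*d)/(16 + d) = 2*d/(16 + d))
1/(k + B(a)) = 1/(1082 + 2*4/(16 + 4)) = 1/(1082 + 2*4/20) = 1/(1082 + 2*4*(1/20)) = 1/(1082 + ⅖) = 1/(5412/5) = 5/5412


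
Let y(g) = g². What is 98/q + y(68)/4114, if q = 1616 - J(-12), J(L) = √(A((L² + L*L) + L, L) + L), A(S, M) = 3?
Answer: 374321768/315987265 + 294*I/2611465 ≈ 1.1846 + 0.00011258*I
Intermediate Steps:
J(L) = √(3 + L)
q = 1616 - 3*I (q = 1616 - √(3 - 12) = 1616 - √(-9) = 1616 - 3*I ≈ 1616.0 - 3.0*I)
98/q + y(68)/4114 = 98/(1616 - 3*I) + 68²/4114 = 98*((1616 + 3*I)/2611465) + 4624*(1/4114) = 98*(1616 + 3*I)/2611465 + 136/121 = 136/121 + 98*(1616 + 3*I)/2611465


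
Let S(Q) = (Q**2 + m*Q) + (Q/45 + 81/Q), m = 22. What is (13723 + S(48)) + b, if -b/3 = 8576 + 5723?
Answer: -6194699/240 ≈ -25811.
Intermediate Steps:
b = -42897 (b = -3*(8576 + 5723) = -3*14299 = -42897)
S(Q) = Q**2 + 81/Q + 991*Q/45 (S(Q) = (Q**2 + 22*Q) + (Q/45 + 81/Q) = (Q**2 + 22*Q) + (81/Q + Q/45) = Q**2 + 81/Q + 991*Q/45)
(13723 + S(48)) + b = (13723 + (48**2 + 81/48 + (991/45)*48)) - 42897 = (13723 + (2304 + 81*(1/48) + 15856/15)) - 42897 = (13723 + (2304 + 27/16 + 15856/15)) - 42897 = (13723 + 807061/240) - 42897 = 4100581/240 - 42897 = -6194699/240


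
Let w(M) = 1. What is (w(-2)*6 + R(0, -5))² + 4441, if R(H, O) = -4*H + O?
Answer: 4442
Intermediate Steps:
R(H, O) = O - 4*H
(w(-2)*6 + R(0, -5))² + 4441 = (1*6 + (-5 - 4*0))² + 4441 = (6 + (-5 + 0))² + 4441 = (6 - 5)² + 4441 = 1² + 4441 = 1 + 4441 = 4442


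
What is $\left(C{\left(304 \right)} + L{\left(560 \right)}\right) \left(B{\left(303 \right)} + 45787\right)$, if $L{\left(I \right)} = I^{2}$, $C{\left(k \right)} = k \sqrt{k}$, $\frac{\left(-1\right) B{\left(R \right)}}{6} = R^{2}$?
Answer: $-158389011200 - 614161472 \sqrt{19} \approx -1.6107 \cdot 10^{11}$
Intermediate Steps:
$B{\left(R \right)} = - 6 R^{2}$
$C{\left(k \right)} = k^{\frac{3}{2}}$
$\left(C{\left(304 \right)} + L{\left(560 \right)}\right) \left(B{\left(303 \right)} + 45787\right) = \left(304^{\frac{3}{2}} + 560^{2}\right) \left(- 6 \cdot 303^{2} + 45787\right) = \left(1216 \sqrt{19} + 313600\right) \left(\left(-6\right) 91809 + 45787\right) = \left(313600 + 1216 \sqrt{19}\right) \left(-550854 + 45787\right) = \left(313600 + 1216 \sqrt{19}\right) \left(-505067\right) = -158389011200 - 614161472 \sqrt{19}$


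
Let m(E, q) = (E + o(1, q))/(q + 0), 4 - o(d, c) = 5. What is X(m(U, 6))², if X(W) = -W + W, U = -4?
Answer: 0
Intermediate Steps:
o(d, c) = -1 (o(d, c) = 4 - 1*5 = 4 - 5 = -1)
m(E, q) = (-1 + E)/q (m(E, q) = (E - 1)/(q + 0) = (-1 + E)/q)
X(W) = 0
X(m(U, 6))² = 0² = 0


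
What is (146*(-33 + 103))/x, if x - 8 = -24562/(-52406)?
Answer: 53558932/44381 ≈ 1206.8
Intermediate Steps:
x = 221905/26203 (x = 8 - 24562/(-52406) = 8 - 24562*(-1/52406) = 8 + 12281/26203 = 221905/26203 ≈ 8.4687)
(146*(-33 + 103))/x = (146*(-33 + 103))/(221905/26203) = (146*70)*(26203/221905) = 10220*(26203/221905) = 53558932/44381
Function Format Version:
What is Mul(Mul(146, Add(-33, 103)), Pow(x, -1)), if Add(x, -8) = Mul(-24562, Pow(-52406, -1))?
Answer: Rational(53558932, 44381) ≈ 1206.8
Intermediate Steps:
x = Rational(221905, 26203) (x = Add(8, Mul(-24562, Pow(-52406, -1))) = Add(8, Mul(-24562, Rational(-1, 52406))) = Add(8, Rational(12281, 26203)) = Rational(221905, 26203) ≈ 8.4687)
Mul(Mul(146, Add(-33, 103)), Pow(x, -1)) = Mul(Mul(146, Add(-33, 103)), Pow(Rational(221905, 26203), -1)) = Mul(Mul(146, 70), Rational(26203, 221905)) = Mul(10220, Rational(26203, 221905)) = Rational(53558932, 44381)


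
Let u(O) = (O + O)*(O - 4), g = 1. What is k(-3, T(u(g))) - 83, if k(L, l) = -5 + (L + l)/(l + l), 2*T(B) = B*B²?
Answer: -6299/72 ≈ -87.486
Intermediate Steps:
u(O) = 2*O*(-4 + O) (u(O) = (2*O)*(-4 + O) = 2*O*(-4 + O))
T(B) = B³/2 (T(B) = (B*B²)/2 = B³/2)
k(L, l) = -5 + (L + l)/(2*l) (k(L, l) = -5 + (L + l)/((2*l)) = -5 + (L + l)*(1/(2*l)) = -5 + (L + l)/(2*l))
k(-3, T(u(g))) - 83 = (-3 - 9*(2*1*(-4 + 1))³/2)/(2*(((2*1*(-4 + 1))³/2))) - 83 = (-3 - 9*(2*1*(-3))³/2)/(2*(((2*1*(-3))³/2))) - 83 = (-3 - 9*(-6)³/2)/(2*(((½)*(-6)³))) - 83 = (-3 - 9*(-216)/2)/(2*(((½)*(-216)))) - 83 = (½)*(-3 - 9*(-108))/(-108) - 83 = (½)*(-1/108)*(-3 + 972) - 83 = (½)*(-1/108)*969 - 83 = -323/72 - 83 = -6299/72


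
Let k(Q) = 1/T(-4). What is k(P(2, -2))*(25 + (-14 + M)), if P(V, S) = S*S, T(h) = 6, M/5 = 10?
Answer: 61/6 ≈ 10.167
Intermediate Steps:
M = 50 (M = 5*10 = 50)
P(V, S) = S²
k(Q) = ⅙ (k(Q) = 1/6 = ⅙)
k(P(2, -2))*(25 + (-14 + M)) = (25 + (-14 + 50))/6 = (25 + 36)/6 = (⅙)*61 = 61/6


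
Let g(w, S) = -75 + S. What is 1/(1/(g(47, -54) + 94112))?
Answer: 93983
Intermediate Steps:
1/(1/(g(47, -54) + 94112)) = 1/(1/((-75 - 54) + 94112)) = 1/(1/(-129 + 94112)) = 1/(1/93983) = 93983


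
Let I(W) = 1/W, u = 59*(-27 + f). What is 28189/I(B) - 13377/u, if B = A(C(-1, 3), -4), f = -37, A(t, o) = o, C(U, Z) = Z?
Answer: -425753279/3776 ≈ -1.1275e+5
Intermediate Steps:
B = -4
u = -3776 (u = 59*(-27 - 37) = 59*(-64) = -3776)
28189/I(B) - 13377/u = 28189/(1/(-4)) - 13377/(-3776) = 28189/(-¼) - 13377*(-1/3776) = 28189*(-4) + 13377/3776 = -112756 + 13377/3776 = -425753279/3776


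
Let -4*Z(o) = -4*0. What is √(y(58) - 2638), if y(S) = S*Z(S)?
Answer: I*√2638 ≈ 51.361*I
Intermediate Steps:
Z(o) = 0 (Z(o) = -(-1)*0 = -¼*0 = 0)
y(S) = 0 (y(S) = S*0 = 0)
√(y(58) - 2638) = √(0 - 2638) = √(-2638) = I*√2638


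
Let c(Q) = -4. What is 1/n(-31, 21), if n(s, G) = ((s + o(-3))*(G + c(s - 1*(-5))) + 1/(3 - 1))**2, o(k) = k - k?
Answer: 4/1108809 ≈ 3.6075e-6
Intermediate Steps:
o(k) = 0
n(s, G) = (1/2 + s*(-4 + G))**2 (n(s, G) = ((s + 0)*(G - 4) + 1/(3 - 1))**2 = (s*(-4 + G) + 1/2)**2 = (1/2 + s*(-4 + G))**2)
1/n(-31, 21) = 1/((1 - 8*(-31) + 2*21*(-31))**2/4) = 1/((1 + 248 - 1302)**2/4) = 1/((1/4)*(-1053)**2) = 1/((1/4)*1108809) = 1/(1108809/4) = 4/1108809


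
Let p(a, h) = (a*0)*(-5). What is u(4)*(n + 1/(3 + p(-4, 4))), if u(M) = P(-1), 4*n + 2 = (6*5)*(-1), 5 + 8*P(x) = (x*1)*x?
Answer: 23/6 ≈ 3.8333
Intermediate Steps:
P(x) = -5/8 + x²/8 (P(x) = -5/8 + ((x*1)*x)/8 = -5/8 + (x*x)/8 = -5/8 + x²/8)
n = -8 (n = -½ + ((6*5)*(-1))/4 = -½ + (30*(-1))/4 = -½ + (¼)*(-30) = -½ - 15/2 = -8)
p(a, h) = 0 (p(a, h) = 0*(-5) = 0)
u(M) = -½ (u(M) = -5/8 + (⅛)*(-1)² = -5/8 + (⅛)*1 = -5/8 + ⅛ = -½)
u(4)*(n + 1/(3 + p(-4, 4))) = -(-8 + 1/(3 + 0))/2 = -(-8 + 1/3)/2 = -(-8 + ⅓)/2 = -½*(-23/3) = 23/6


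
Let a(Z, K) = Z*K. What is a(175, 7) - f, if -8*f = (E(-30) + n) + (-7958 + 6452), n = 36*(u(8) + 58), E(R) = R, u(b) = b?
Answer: 1330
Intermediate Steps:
a(Z, K) = K*Z
n = 2376 (n = 36*(8 + 58) = 36*66 = 2376)
f = -105 (f = -((-30 + 2376) + (-7958 + 6452))/8 = -(2346 - 1506)/8 = -1/8*840 = -105)
a(175, 7) - f = 7*175 - 1*(-105) = 1225 + 105 = 1330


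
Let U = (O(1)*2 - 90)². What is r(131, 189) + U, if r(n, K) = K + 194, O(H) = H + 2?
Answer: 7439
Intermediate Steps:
O(H) = 2 + H
U = 7056 (U = ((2 + 1)*2 - 90)² = (3*2 - 90)² = (6 - 90)² = (-84)² = 7056)
r(n, K) = 194 + K
r(131, 189) + U = (194 + 189) + 7056 = 383 + 7056 = 7439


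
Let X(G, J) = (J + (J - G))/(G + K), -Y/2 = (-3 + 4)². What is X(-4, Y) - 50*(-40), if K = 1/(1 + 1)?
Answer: 2000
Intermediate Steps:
Y = -2 (Y = -2*(-3 + 4)² = -2*1² = -2*1 = -2)
K = ½ (K = 1/2 = ½ ≈ 0.50000)
X(G, J) = (-G + 2*J)/(½ + G) (X(G, J) = (J + (J - G))/(G + ½) = (-G + 2*J)/(½ + G))
X(-4, Y) - 50*(-40) = 2*(-1*(-4) + 2*(-2))/(1 + 2*(-4)) - 50*(-40) = 2*(4 - 4)/(1 - 8) + 2000 = 2*0/(-7) + 2000 = 2*(-⅐)*0 + 2000 = 0 + 2000 = 2000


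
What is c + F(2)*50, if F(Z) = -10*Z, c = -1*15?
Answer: -1015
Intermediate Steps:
c = -15
c + F(2)*50 = -15 - 10*2*50 = -15 - 20*50 = -15 - 1000 = -1015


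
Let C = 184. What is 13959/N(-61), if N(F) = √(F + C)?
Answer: 4653*√123/41 ≈ 1258.6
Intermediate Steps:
N(F) = √(184 + F) (N(F) = √(F + 184) = √(184 + F))
13959/N(-61) = 13959/(√(184 - 61)) = 13959/(√123) = 13959*(√123/123) = 4653*√123/41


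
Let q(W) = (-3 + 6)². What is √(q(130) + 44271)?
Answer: 6*√1230 ≈ 210.43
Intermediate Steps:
q(W) = 9 (q(W) = 3² = 9)
√(q(130) + 44271) = √(9 + 44271) = √44280 = 6*√1230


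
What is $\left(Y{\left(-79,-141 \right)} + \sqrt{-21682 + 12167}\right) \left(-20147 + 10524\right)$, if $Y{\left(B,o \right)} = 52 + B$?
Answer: $259821 - 9623 i \sqrt{9515} \approx 2.5982 \cdot 10^{5} - 9.3867 \cdot 10^{5} i$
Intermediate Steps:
$\left(Y{\left(-79,-141 \right)} + \sqrt{-21682 + 12167}\right) \left(-20147 + 10524\right) = \left(\left(52 - 79\right) + \sqrt{-21682 + 12167}\right) \left(-20147 + 10524\right) = \left(-27 + \sqrt{-9515}\right) \left(-9623\right) = \left(-27 + i \sqrt{9515}\right) \left(-9623\right) = 259821 - 9623 i \sqrt{9515}$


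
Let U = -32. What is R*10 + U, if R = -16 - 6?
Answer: -252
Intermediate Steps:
R = -22
R*10 + U = -22*10 - 32 = -220 - 32 = -252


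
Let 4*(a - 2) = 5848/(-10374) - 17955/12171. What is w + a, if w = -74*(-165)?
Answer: 1027897747969/84174636 ≈ 12211.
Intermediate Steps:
w = 12210
a = 125442409/84174636 (a = 2 + (5848/(-10374) - 17955/12171)/4 = 2 + (5848*(-1/10374) - 17955*1/12171)/4 = 2 + (-2924/5187 - 5985/4057)/4 = 2 + (¼)*(-42906863/21043659) = 2 - 42906863/84174636 = 125442409/84174636 ≈ 1.4903)
w + a = 12210 + 125442409/84174636 = 1027897747969/84174636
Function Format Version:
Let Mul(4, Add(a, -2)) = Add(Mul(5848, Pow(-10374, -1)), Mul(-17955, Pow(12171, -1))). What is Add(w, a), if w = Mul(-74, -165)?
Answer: Rational(1027897747969, 84174636) ≈ 12211.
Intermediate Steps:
w = 12210
a = Rational(125442409, 84174636) (a = Add(2, Mul(Rational(1, 4), Add(Mul(5848, Pow(-10374, -1)), Mul(-17955, Pow(12171, -1))))) = Add(2, Mul(Rational(1, 4), Add(Mul(5848, Rational(-1, 10374)), Mul(-17955, Rational(1, 12171))))) = Add(2, Mul(Rational(1, 4), Add(Rational(-2924, 5187), Rational(-5985, 4057)))) = Add(2, Mul(Rational(1, 4), Rational(-42906863, 21043659))) = Add(2, Rational(-42906863, 84174636)) = Rational(125442409, 84174636) ≈ 1.4903)
Add(w, a) = Add(12210, Rational(125442409, 84174636)) = Rational(1027897747969, 84174636)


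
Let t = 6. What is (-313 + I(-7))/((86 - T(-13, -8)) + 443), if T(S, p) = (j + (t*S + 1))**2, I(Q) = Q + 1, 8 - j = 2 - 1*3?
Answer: 319/4095 ≈ 0.077900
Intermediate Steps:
j = 9 (j = 8 - (2 - 1*3) = 8 - (2 - 3) = 8 - 1*(-1) = 8 + 1 = 9)
I(Q) = 1 + Q
T(S, p) = (10 + 6*S)**2 (T(S, p) = (9 + (6*S + 1))**2 = (9 + (1 + 6*S))**2 = (10 + 6*S)**2)
(-313 + I(-7))/((86 - T(-13, -8)) + 443) = (-313 + (1 - 7))/((86 - 4*(5 + 3*(-13))**2) + 443) = (-313 - 6)/((86 - 4*(5 - 39)**2) + 443) = -319/((86 - 4*(-34)**2) + 443) = -319/((86 - 4*1156) + 443) = -319/((86 - 1*4624) + 443) = -319/((86 - 4624) + 443) = -319/(-4538 + 443) = -319/(-4095) = -319*(-1/4095) = 319/4095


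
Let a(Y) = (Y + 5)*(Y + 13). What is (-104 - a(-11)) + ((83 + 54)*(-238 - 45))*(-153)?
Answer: 5931871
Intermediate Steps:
a(Y) = (5 + Y)*(13 + Y)
(-104 - a(-11)) + ((83 + 54)*(-238 - 45))*(-153) = (-104 - (65 + (-11)² + 18*(-11))) + ((83 + 54)*(-238 - 45))*(-153) = (-104 - (65 + 121 - 198)) + (137*(-283))*(-153) = (-104 - 1*(-12)) - 38771*(-153) = (-104 + 12) + 5931963 = -92 + 5931963 = 5931871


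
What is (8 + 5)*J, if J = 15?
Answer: 195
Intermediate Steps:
(8 + 5)*J = (8 + 5)*15 = 13*15 = 195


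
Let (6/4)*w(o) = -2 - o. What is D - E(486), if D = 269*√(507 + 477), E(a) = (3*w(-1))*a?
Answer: 972 + 538*√246 ≈ 9410.2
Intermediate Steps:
w(o) = -4/3 - 2*o/3 (w(o) = 2*(-2 - o)/3 = -4/3 - 2*o/3)
E(a) = -2*a (E(a) = (3*(-4/3 - ⅔*(-1)))*a = (3*(-4/3 + ⅔))*a = (3*(-⅔))*a = -2*a)
D = 538*√246 (D = 269*√984 = 269*(2*√246) = 538*√246 ≈ 8438.2)
D - E(486) = 538*√246 - (-2)*486 = 538*√246 - 1*(-972) = 538*√246 + 972 = 972 + 538*√246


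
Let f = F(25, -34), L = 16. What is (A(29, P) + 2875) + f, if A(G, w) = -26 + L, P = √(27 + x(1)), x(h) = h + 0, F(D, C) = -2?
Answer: 2863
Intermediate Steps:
f = -2
x(h) = h
P = 2*√7 (P = √(27 + 1) = √28 = 2*√7 ≈ 5.2915)
A(G, w) = -10 (A(G, w) = -26 + 16 = -10)
(A(29, P) + 2875) + f = (-10 + 2875) - 2 = 2865 - 2 = 2863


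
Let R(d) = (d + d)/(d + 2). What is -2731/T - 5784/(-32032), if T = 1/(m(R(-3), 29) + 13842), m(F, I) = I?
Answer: -151678330081/4004 ≈ -3.7882e+7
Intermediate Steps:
R(d) = 2*d/(2 + d) (R(d) = (2*d)/(2 + d) = 2*d/(2 + d))
T = 1/13871 (T = 1/(29 + 13842) = 1/13871 ≈ 7.2093e-5)
-2731/T - 5784/(-32032) = -2731/1/13871 - 5784/(-32032) = -2731*13871 - 5784*(-1/32032) = -37881701 + 723/4004 = -151678330081/4004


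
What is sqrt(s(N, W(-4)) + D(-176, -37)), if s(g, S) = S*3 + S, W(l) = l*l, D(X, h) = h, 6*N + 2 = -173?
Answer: 3*sqrt(3) ≈ 5.1962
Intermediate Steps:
N = -175/6 (N = -1/3 + (1/6)*(-173) = -1/3 - 173/6 = -175/6 ≈ -29.167)
W(l) = l**2
s(g, S) = 4*S (s(g, S) = 3*S + S = 4*S)
sqrt(s(N, W(-4)) + D(-176, -37)) = sqrt(4*(-4)**2 - 37) = sqrt(4*16 - 37) = sqrt(64 - 37) = sqrt(27) = 3*sqrt(3)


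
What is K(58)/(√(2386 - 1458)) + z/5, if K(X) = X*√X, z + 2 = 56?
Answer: 253/10 ≈ 25.300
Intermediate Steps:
z = 54 (z = -2 + 56 = 54)
K(X) = X^(3/2)
K(58)/(√(2386 - 1458)) + z/5 = 58^(3/2)/(√(2386 - 1458)) + 54/5 = (58*√58)/(√928) + 54*(⅕) = (58*√58)/((4*√58)) + 54/5 = (58*√58)*(√58/232) + 54/5 = 29/2 + 54/5 = 253/10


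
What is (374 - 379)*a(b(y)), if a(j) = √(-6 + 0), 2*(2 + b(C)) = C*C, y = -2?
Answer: -5*I*√6 ≈ -12.247*I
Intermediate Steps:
b(C) = -2 + C²/2 (b(C) = -2 + (C*C)/2 = -2 + C²/2)
a(j) = I*√6 (a(j) = √(-6) = I*√6)
(374 - 379)*a(b(y)) = (374 - 379)*(I*√6) = -5*I*√6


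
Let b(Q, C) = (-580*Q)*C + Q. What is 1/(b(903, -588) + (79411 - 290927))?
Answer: 1/307748507 ≈ 3.2494e-9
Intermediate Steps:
b(Q, C) = Q - 580*C*Q (b(Q, C) = -580*C*Q + Q = Q - 580*C*Q)
1/(b(903, -588) + (79411 - 290927)) = 1/(903*(1 - 580*(-588)) + (79411 - 290927)) = 1/(903*(1 + 341040) - 211516) = 1/(903*341041 - 211516) = 1/(307960023 - 211516) = 1/307748507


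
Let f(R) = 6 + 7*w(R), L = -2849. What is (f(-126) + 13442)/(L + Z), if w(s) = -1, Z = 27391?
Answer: 13441/24542 ≈ 0.54767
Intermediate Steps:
f(R) = -1 (f(R) = 6 + 7*(-1) = 6 - 7 = -1)
(f(-126) + 13442)/(L + Z) = (-1 + 13442)/(-2849 + 27391) = 13441/24542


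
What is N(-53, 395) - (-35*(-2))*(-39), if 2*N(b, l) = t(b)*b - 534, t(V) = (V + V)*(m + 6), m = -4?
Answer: 8081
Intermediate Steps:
t(V) = 4*V (t(V) = (V + V)*(-4 + 6) = (2*V)*2 = 4*V)
N(b, l) = -267 + 2*b**2 (N(b, l) = ((4*b)*b - 534)/2 = (4*b**2 - 534)/2 = (-534 + 4*b**2)/2 = -267 + 2*b**2)
N(-53, 395) - (-35*(-2))*(-39) = (-267 + 2*(-53)**2) - (-35*(-2))*(-39) = (-267 + 2*2809) - 70*(-39) = (-267 + 5618) - 1*(-2730) = 5351 + 2730 = 8081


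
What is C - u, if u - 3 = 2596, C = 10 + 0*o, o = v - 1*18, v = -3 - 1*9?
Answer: -2589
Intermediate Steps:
v = -12 (v = -3 - 9 = -12)
o = -30 (o = -12 - 1*18 = -12 - 18 = -30)
C = 10 (C = 10 + 0*(-30) = 10 + 0 = 10)
u = 2599 (u = 3 + 2596 = 2599)
C - u = 10 - 1*2599 = 10 - 2599 = -2589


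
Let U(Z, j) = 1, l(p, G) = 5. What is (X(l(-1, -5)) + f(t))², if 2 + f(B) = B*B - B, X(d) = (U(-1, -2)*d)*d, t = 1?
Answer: 529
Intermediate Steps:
X(d) = d² (X(d) = (1*d)*d = d*d = d²)
f(B) = -2 + B² - B (f(B) = -2 + (B*B - B) = -2 + (B² - B) = -2 + B² - B)
(X(l(-1, -5)) + f(t))² = (5² + (-2 + 1² - 1*1))² = (25 + (-2 + 1 - 1))² = (25 - 2)² = 23² = 529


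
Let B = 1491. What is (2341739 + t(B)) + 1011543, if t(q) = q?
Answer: 3354773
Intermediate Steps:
(2341739 + t(B)) + 1011543 = (2341739 + 1491) + 1011543 = 2343230 + 1011543 = 3354773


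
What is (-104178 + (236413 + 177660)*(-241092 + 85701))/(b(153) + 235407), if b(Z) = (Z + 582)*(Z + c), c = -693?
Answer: 21447773907/53831 ≈ 3.9843e+5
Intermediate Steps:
b(Z) = (-693 + Z)*(582 + Z) (b(Z) = (Z + 582)*(Z - 693) = (582 + Z)*(-693 + Z) = (-693 + Z)*(582 + Z))
(-104178 + (236413 + 177660)*(-241092 + 85701))/(b(153) + 235407) = (-104178 + (236413 + 177660)*(-241092 + 85701))/((-403326 + 153**2 - 111*153) + 235407) = (-104178 + 414073*(-155391))/((-403326 + 23409 - 16983) + 235407) = (-104178 - 64343217543)/(-396900 + 235407) = -64343321721/(-161493) = -64343321721*(-1/161493) = 21447773907/53831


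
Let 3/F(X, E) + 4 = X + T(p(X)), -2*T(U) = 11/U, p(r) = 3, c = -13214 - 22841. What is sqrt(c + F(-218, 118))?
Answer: I*sqrt(65030588869)/1343 ≈ 189.88*I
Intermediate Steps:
c = -36055
T(U) = -11/(2*U)
F(X, E) = 3/(-35/6 + X) (F(X, E) = 3/(-4 + (X - 11/2/3)) = 3/(-4 + (X - 11/2*1/3)) = 3/(-4 + (X - 11/6)) = 3/(-4 + (-11/6 + X)) = 3/(-35/6 + X))
sqrt(c + F(-218, 118)) = sqrt(-36055 + 18/(-35 + 6*(-218))) = sqrt(-36055 + 18/(-35 - 1308)) = sqrt(-36055 + 18/(-1343)) = sqrt(-36055 + 18*(-1/1343)) = sqrt(-36055 - 18/1343) = sqrt(-48421883/1343) = I*sqrt(65030588869)/1343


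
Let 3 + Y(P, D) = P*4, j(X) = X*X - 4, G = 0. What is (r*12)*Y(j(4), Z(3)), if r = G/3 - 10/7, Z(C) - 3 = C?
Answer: -5400/7 ≈ -771.43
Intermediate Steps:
Z(C) = 3 + C
r = -10/7 (r = 0/3 - 10/7 = 0*(⅓) - 10*⅐ = 0 - 10/7 = -10/7 ≈ -1.4286)
j(X) = -4 + X² (j(X) = X² - 4 = -4 + X²)
Y(P, D) = -3 + 4*P (Y(P, D) = -3 + P*4 = -3 + 4*P)
(r*12)*Y(j(4), Z(3)) = (-10/7*12)*(-3 + 4*(-4 + 4²)) = -120*(-3 + 4*(-4 + 16))/7 = -120*(-3 + 4*12)/7 = -120*(-3 + 48)/7 = -120/7*45 = -5400/7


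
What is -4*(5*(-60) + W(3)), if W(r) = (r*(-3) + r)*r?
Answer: 1272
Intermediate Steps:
W(r) = -2*r² (W(r) = (-3*r + r)*r = (-2*r)*r = -2*r²)
-4*(5*(-60) + W(3)) = -4*(5*(-60) - 2*3²) = -4*(-300 - 2*9) = -4*(-300 - 18) = -4*(-318) = 1272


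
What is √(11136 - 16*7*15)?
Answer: 4*√591 ≈ 97.242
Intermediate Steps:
√(11136 - 16*7*15) = √(11136 - 112*15) = √(11136 - 1680) = √9456 = 4*√591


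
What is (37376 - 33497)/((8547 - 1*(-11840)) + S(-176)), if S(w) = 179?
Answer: 3879/20566 ≈ 0.18861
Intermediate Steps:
(37376 - 33497)/((8547 - 1*(-11840)) + S(-176)) = (37376 - 33497)/((8547 - 1*(-11840)) + 179) = 3879/((8547 + 11840) + 179) = 3879/(20387 + 179) = 3879/20566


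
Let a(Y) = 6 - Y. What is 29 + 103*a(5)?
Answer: 132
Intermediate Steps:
29 + 103*a(5) = 29 + 103*(6 - 1*5) = 29 + 103*(6 - 5) = 29 + 103*1 = 29 + 103 = 132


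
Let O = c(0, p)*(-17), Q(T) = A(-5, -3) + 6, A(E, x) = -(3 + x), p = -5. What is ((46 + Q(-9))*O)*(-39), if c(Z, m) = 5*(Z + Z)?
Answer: 0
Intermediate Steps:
c(Z, m) = 10*Z (c(Z, m) = 5*(2*Z) = 10*Z)
A(E, x) = -3 - x
Q(T) = 6 (Q(T) = (-3 - 1*(-3)) + 6 = (-3 + 3) + 6 = 0 + 6 = 6)
O = 0 (O = (10*0)*(-17) = 0*(-17) = 0)
((46 + Q(-9))*O)*(-39) = ((46 + 6)*0)*(-39) = (52*0)*(-39) = 0*(-39) = 0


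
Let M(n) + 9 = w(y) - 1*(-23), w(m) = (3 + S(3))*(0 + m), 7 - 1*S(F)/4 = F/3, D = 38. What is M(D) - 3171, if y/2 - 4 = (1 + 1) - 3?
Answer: -2995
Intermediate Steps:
y = 6 (y = 8 + 2*((1 + 1) - 3) = 8 + 2*(2 - 3) = 8 + 2*(-1) = 8 - 2 = 6)
S(F) = 28 - 4*F/3
w(m) = 27*m (w(m) = (3 + (28 - 4/3*3))*(0 + m) = (3 + (28 - 4))*m = (3 + 24)*m = 27*m)
M(n) = 176 (M(n) = -9 + (27*6 - 1*(-23)) = -9 + (162 + 23) = -9 + 185 = 176)
M(D) - 3171 = 176 - 3171 = -2995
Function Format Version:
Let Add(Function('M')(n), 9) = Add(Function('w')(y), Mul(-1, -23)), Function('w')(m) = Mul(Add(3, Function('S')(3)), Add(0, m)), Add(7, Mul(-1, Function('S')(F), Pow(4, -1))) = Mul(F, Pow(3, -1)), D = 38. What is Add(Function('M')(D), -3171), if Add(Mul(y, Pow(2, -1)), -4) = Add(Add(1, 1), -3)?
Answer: -2995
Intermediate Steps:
y = 6 (y = Add(8, Mul(2, Add(Add(1, 1), -3))) = Add(8, Mul(2, Add(2, -3))) = Add(8, Mul(2, -1)) = Add(8, -2) = 6)
Function('S')(F) = Add(28, Mul(Rational(-4, 3), F)) (Function('S')(F) = Add(28, Mul(-4, Mul(F, Pow(3, -1)))) = Add(28, Mul(-4, Mul(F, Rational(1, 3)))) = Add(28, Mul(-4, Mul(Rational(1, 3), F))) = Add(28, Mul(Rational(-4, 3), F)))
Function('w')(m) = Mul(27, m) (Function('w')(m) = Mul(Add(3, Add(28, Mul(Rational(-4, 3), 3))), Add(0, m)) = Mul(Add(3, Add(28, -4)), m) = Mul(Add(3, 24), m) = Mul(27, m))
Function('M')(n) = 176 (Function('M')(n) = Add(-9, Add(Mul(27, 6), Mul(-1, -23))) = Add(-9, Add(162, 23)) = Add(-9, 185) = 176)
Add(Function('M')(D), -3171) = Add(176, -3171) = -2995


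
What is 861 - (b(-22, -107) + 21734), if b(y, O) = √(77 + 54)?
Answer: -20873 - √131 ≈ -20884.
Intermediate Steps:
b(y, O) = √131
861 - (b(-22, -107) + 21734) = 861 - (√131 + 21734) = 861 - (21734 + √131) = 861 + (-21734 - √131) = -20873 - √131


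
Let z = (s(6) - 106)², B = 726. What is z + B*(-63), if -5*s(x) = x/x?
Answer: -861489/25 ≈ -34460.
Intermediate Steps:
s(x) = -⅕ (s(x) = -x/(5*x) = -⅕*1 = -⅕)
z = 281961/25 (z = (-⅕ - 106)² = (-531/5)² = 281961/25 ≈ 11278.)
z + B*(-63) = 281961/25 + 726*(-63) = 281961/25 - 45738 = -861489/25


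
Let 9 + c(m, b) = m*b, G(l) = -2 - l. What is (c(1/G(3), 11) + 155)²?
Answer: 516961/25 ≈ 20678.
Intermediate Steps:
c(m, b) = -9 + b*m (c(m, b) = -9 + m*b = -9 + b*m)
(c(1/G(3), 11) + 155)² = ((-9 + 11/(-2 - 1*3)) + 155)² = ((-9 + 11/(-2 - 3)) + 155)² = ((-9 + 11/(-5)) + 155)² = ((-9 + 11*(-⅕)) + 155)² = ((-9 - 11/5) + 155)² = (-56/5 + 155)² = (719/5)² = 516961/25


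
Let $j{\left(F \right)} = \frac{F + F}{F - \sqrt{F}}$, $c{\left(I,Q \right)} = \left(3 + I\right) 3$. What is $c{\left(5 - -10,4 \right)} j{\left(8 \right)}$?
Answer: $\frac{864}{7} + \frac{216 \sqrt{2}}{7} \approx 167.07$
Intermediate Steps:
$c{\left(I,Q \right)} = 9 + 3 I$
$j{\left(F \right)} = \frac{2 F}{F - \sqrt{F}}$
$c{\left(5 - -10,4 \right)} j{\left(8 \right)} = \left(9 + 3 \left(5 - -10\right)\right) 2 \cdot 8 \frac{1}{8 - \sqrt{8}} = \left(9 + 3 \left(5 + 10\right)\right) 2 \cdot 8 \frac{1}{8 - 2 \sqrt{2}} = \left(9 + 3 \cdot 15\right) 2 \cdot 8 \frac{1}{8 - 2 \sqrt{2}} = \left(9 + 45\right) \frac{16}{8 - 2 \sqrt{2}} = 54 \frac{16}{8 - 2 \sqrt{2}} = \frac{864}{8 - 2 \sqrt{2}}$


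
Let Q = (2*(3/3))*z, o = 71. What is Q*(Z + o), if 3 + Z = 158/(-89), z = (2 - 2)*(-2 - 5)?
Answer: 0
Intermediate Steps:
z = 0 (z = 0*(-7) = 0)
Z = -425/89 (Z = -3 + 158/(-89) = -3 + 158*(-1/89) = -3 - 158/89 = -425/89 ≈ -4.7753)
Q = 0 (Q = (2*(3/3))*0 = (2*(3*(⅓)))*0 = (2*1)*0 = 2*0 = 0)
Q*(Z + o) = 0*(-425/89 + 71) = 0*(5894/89) = 0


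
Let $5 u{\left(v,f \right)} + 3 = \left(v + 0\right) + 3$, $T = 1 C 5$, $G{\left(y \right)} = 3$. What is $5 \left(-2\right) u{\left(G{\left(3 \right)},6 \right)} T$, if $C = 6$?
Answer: $-180$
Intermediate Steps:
$T = 30$ ($T = 1 \cdot 6 \cdot 5 = 6 \cdot 5 = 30$)
$u{\left(v,f \right)} = \frac{v}{5}$ ($u{\left(v,f \right)} = - \frac{3}{5} + \frac{\left(v + 0\right) + 3}{5} = - \frac{3}{5} + \frac{v + 3}{5} = - \frac{3}{5} + \frac{3 + v}{5} = - \frac{3}{5} + \left(\frac{3}{5} + \frac{v}{5}\right) = \frac{v}{5}$)
$5 \left(-2\right) u{\left(G{\left(3 \right)},6 \right)} T = 5 \left(-2\right) \frac{1}{5} \cdot 3 \cdot 30 = \left(-10\right) \frac{3}{5} \cdot 30 = \left(-6\right) 30 = -180$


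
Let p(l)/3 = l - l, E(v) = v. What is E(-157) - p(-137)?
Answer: -157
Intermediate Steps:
p(l) = 0 (p(l) = 3*(l - l) = 3*0 = 0)
E(-157) - p(-137) = -157 - 1*0 = -157 + 0 = -157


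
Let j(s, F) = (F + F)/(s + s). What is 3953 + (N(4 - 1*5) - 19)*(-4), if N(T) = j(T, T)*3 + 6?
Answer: 3993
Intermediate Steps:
j(s, F) = F/s (j(s, F) = (2*F)/((2*s)) = (2*F)*(1/(2*s)) = F/s)
N(T) = 9 (N(T) = (T/T)*3 + 6 = 1*3 + 6 = 3 + 6 = 9)
3953 + (N(4 - 1*5) - 19)*(-4) = 3953 + (9 - 19)*(-4) = 3953 - 10*(-4) = 3953 + 40 = 3993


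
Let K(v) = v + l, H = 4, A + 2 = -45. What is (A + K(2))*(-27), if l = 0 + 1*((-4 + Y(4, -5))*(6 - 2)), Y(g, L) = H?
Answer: 1215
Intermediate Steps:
A = -47 (A = -2 - 45 = -47)
Y(g, L) = 4
l = 0 (l = 0 + 1*((-4 + 4)*(6 - 2)) = 0 + 1*(0*4) = 0 + 1*0 = 0 + 0 = 0)
K(v) = v (K(v) = v + 0 = v)
(A + K(2))*(-27) = (-47 + 2)*(-27) = -45*(-27) = 1215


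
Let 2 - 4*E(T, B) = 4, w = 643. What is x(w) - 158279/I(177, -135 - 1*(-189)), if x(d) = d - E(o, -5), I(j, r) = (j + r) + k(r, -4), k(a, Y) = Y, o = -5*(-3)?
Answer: -24409/454 ≈ -53.764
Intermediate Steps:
o = 15
E(T, B) = -1/2 (E(T, B) = 1/2 - 1/4*4 = 1/2 - 1 = -1/2)
I(j, r) = -4 + j + r (I(j, r) = (j + r) - 4 = -4 + j + r)
x(d) = 1/2 + d (x(d) = d - 1*(-1/2) = d + 1/2 = 1/2 + d)
x(w) - 158279/I(177, -135 - 1*(-189)) = (1/2 + 643) - 158279/(-4 + 177 + (-135 - 1*(-189))) = 1287/2 - 158279/(-4 + 177 + (-135 + 189)) = 1287/2 - 158279/(-4 + 177 + 54) = 1287/2 - 158279/227 = -24409/454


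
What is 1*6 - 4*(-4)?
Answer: 22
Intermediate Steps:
1*6 - 4*(-4) = 6 + 16 = 22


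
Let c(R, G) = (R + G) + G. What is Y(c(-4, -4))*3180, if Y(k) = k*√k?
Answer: -76320*I*√3 ≈ -1.3219e+5*I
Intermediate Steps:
c(R, G) = R + 2*G (c(R, G) = (G + R) + G = R + 2*G)
Y(k) = k^(3/2)
Y(c(-4, -4))*3180 = (-4 + 2*(-4))^(3/2)*3180 = (-4 - 8)^(3/2)*3180 = (-12)^(3/2)*3180 = -24*I*√3*3180 = -76320*I*√3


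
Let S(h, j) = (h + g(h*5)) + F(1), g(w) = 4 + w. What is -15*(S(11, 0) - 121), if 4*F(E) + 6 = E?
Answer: 3135/4 ≈ 783.75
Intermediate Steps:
F(E) = -3/2 + E/4
S(h, j) = 11/4 + 6*h (S(h, j) = (h + (4 + h*5)) + (-3/2 + (¼)*1) = (h + (4 + 5*h)) + (-3/2 + ¼) = (4 + 6*h) - 5/4 = 11/4 + 6*h)
-15*(S(11, 0) - 121) = -15*((11/4 + 6*11) - 121) = -15*((11/4 + 66) - 121) = -15*(275/4 - 121) = -15*(-209/4) = 3135/4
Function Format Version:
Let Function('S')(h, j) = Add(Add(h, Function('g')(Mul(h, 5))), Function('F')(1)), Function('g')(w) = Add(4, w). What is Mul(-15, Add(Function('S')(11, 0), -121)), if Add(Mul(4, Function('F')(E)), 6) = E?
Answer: Rational(3135, 4) ≈ 783.75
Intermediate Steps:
Function('F')(E) = Add(Rational(-3, 2), Mul(Rational(1, 4), E))
Function('S')(h, j) = Add(Rational(11, 4), Mul(6, h)) (Function('S')(h, j) = Add(Add(h, Add(4, Mul(h, 5))), Add(Rational(-3, 2), Mul(Rational(1, 4), 1))) = Add(Add(h, Add(4, Mul(5, h))), Add(Rational(-3, 2), Rational(1, 4))) = Add(Add(4, Mul(6, h)), Rational(-5, 4)) = Add(Rational(11, 4), Mul(6, h)))
Mul(-15, Add(Function('S')(11, 0), -121)) = Mul(-15, Add(Add(Rational(11, 4), Mul(6, 11)), -121)) = Mul(-15, Add(Add(Rational(11, 4), 66), -121)) = Mul(-15, Add(Rational(275, 4), -121)) = Mul(-15, Rational(-209, 4)) = Rational(3135, 4)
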